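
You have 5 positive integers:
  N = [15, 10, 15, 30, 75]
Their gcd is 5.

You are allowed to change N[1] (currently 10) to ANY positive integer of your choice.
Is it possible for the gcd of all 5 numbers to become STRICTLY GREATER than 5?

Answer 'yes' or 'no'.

Current gcd = 5
gcd of all OTHER numbers (without N[1]=10): gcd([15, 15, 30, 75]) = 15
The new gcd after any change is gcd(15, new_value).
This can be at most 15.
Since 15 > old gcd 5, the gcd CAN increase (e.g., set N[1] = 15).

Answer: yes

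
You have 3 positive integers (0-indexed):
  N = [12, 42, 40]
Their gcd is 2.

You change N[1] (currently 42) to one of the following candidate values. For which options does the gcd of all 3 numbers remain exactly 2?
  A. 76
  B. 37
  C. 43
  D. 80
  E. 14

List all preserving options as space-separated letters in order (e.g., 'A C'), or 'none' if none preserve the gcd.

Old gcd = 2; gcd of others (without N[1]) = 4
New gcd for candidate v: gcd(4, v). Preserves old gcd iff gcd(4, v) = 2.
  Option A: v=76, gcd(4,76)=4 -> changes
  Option B: v=37, gcd(4,37)=1 -> changes
  Option C: v=43, gcd(4,43)=1 -> changes
  Option D: v=80, gcd(4,80)=4 -> changes
  Option E: v=14, gcd(4,14)=2 -> preserves

Answer: E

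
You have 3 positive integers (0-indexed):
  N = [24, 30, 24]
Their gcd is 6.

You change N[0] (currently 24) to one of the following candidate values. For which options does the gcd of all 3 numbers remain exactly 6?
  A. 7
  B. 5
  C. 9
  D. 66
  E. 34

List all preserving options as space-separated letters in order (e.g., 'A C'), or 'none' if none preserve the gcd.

Old gcd = 6; gcd of others (without N[0]) = 6
New gcd for candidate v: gcd(6, v). Preserves old gcd iff gcd(6, v) = 6.
  Option A: v=7, gcd(6,7)=1 -> changes
  Option B: v=5, gcd(6,5)=1 -> changes
  Option C: v=9, gcd(6,9)=3 -> changes
  Option D: v=66, gcd(6,66)=6 -> preserves
  Option E: v=34, gcd(6,34)=2 -> changes

Answer: D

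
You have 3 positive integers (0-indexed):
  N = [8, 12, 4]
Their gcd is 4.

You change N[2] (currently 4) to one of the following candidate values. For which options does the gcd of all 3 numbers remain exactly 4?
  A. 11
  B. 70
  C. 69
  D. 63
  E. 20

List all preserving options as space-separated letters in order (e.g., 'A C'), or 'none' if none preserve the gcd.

Answer: E

Derivation:
Old gcd = 4; gcd of others (without N[2]) = 4
New gcd for candidate v: gcd(4, v). Preserves old gcd iff gcd(4, v) = 4.
  Option A: v=11, gcd(4,11)=1 -> changes
  Option B: v=70, gcd(4,70)=2 -> changes
  Option C: v=69, gcd(4,69)=1 -> changes
  Option D: v=63, gcd(4,63)=1 -> changes
  Option E: v=20, gcd(4,20)=4 -> preserves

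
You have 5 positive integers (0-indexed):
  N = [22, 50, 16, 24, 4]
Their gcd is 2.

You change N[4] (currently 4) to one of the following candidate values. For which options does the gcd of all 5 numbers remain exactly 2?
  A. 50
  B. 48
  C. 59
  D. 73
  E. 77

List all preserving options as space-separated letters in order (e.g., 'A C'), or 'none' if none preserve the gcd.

Answer: A B

Derivation:
Old gcd = 2; gcd of others (without N[4]) = 2
New gcd for candidate v: gcd(2, v). Preserves old gcd iff gcd(2, v) = 2.
  Option A: v=50, gcd(2,50)=2 -> preserves
  Option B: v=48, gcd(2,48)=2 -> preserves
  Option C: v=59, gcd(2,59)=1 -> changes
  Option D: v=73, gcd(2,73)=1 -> changes
  Option E: v=77, gcd(2,77)=1 -> changes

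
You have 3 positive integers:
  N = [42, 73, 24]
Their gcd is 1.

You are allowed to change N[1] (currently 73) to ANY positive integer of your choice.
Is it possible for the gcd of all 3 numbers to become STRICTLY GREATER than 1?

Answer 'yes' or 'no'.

Answer: yes

Derivation:
Current gcd = 1
gcd of all OTHER numbers (without N[1]=73): gcd([42, 24]) = 6
The new gcd after any change is gcd(6, new_value).
This can be at most 6.
Since 6 > old gcd 1, the gcd CAN increase (e.g., set N[1] = 6).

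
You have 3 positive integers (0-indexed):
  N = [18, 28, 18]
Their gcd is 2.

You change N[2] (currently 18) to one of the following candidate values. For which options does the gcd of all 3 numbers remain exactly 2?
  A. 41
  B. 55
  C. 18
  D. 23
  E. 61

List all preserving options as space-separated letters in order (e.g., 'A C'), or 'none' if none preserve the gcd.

Old gcd = 2; gcd of others (without N[2]) = 2
New gcd for candidate v: gcd(2, v). Preserves old gcd iff gcd(2, v) = 2.
  Option A: v=41, gcd(2,41)=1 -> changes
  Option B: v=55, gcd(2,55)=1 -> changes
  Option C: v=18, gcd(2,18)=2 -> preserves
  Option D: v=23, gcd(2,23)=1 -> changes
  Option E: v=61, gcd(2,61)=1 -> changes

Answer: C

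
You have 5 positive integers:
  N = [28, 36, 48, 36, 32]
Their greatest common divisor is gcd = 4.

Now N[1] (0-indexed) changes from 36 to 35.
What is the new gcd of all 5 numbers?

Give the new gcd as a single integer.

Numbers: [28, 36, 48, 36, 32], gcd = 4
Change: index 1, 36 -> 35
gcd of the OTHER numbers (without index 1): gcd([28, 48, 36, 32]) = 4
New gcd = gcd(g_others, new_val) = gcd(4, 35) = 1

Answer: 1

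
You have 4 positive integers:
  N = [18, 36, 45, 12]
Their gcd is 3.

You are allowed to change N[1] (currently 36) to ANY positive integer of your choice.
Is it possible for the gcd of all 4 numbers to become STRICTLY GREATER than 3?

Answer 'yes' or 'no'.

Answer: no

Derivation:
Current gcd = 3
gcd of all OTHER numbers (without N[1]=36): gcd([18, 45, 12]) = 3
The new gcd after any change is gcd(3, new_value).
This can be at most 3.
Since 3 = old gcd 3, the gcd can only stay the same or decrease.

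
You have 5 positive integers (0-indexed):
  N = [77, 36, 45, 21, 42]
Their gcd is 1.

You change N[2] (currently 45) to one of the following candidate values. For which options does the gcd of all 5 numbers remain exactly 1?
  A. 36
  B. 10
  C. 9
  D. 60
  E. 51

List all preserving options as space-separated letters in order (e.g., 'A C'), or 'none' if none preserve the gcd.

Old gcd = 1; gcd of others (without N[2]) = 1
New gcd for candidate v: gcd(1, v). Preserves old gcd iff gcd(1, v) = 1.
  Option A: v=36, gcd(1,36)=1 -> preserves
  Option B: v=10, gcd(1,10)=1 -> preserves
  Option C: v=9, gcd(1,9)=1 -> preserves
  Option D: v=60, gcd(1,60)=1 -> preserves
  Option E: v=51, gcd(1,51)=1 -> preserves

Answer: A B C D E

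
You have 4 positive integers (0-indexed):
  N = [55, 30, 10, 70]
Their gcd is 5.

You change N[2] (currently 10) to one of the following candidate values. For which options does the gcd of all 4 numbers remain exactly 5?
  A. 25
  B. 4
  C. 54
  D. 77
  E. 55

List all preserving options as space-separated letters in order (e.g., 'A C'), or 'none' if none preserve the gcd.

Old gcd = 5; gcd of others (without N[2]) = 5
New gcd for candidate v: gcd(5, v). Preserves old gcd iff gcd(5, v) = 5.
  Option A: v=25, gcd(5,25)=5 -> preserves
  Option B: v=4, gcd(5,4)=1 -> changes
  Option C: v=54, gcd(5,54)=1 -> changes
  Option D: v=77, gcd(5,77)=1 -> changes
  Option E: v=55, gcd(5,55)=5 -> preserves

Answer: A E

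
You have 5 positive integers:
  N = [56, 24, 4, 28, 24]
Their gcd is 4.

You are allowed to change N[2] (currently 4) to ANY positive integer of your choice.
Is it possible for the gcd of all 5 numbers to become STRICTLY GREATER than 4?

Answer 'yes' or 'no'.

Answer: no

Derivation:
Current gcd = 4
gcd of all OTHER numbers (without N[2]=4): gcd([56, 24, 28, 24]) = 4
The new gcd after any change is gcd(4, new_value).
This can be at most 4.
Since 4 = old gcd 4, the gcd can only stay the same or decrease.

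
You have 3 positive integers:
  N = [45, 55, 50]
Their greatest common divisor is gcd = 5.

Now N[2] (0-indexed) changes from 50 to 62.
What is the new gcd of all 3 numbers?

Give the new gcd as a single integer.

Numbers: [45, 55, 50], gcd = 5
Change: index 2, 50 -> 62
gcd of the OTHER numbers (without index 2): gcd([45, 55]) = 5
New gcd = gcd(g_others, new_val) = gcd(5, 62) = 1

Answer: 1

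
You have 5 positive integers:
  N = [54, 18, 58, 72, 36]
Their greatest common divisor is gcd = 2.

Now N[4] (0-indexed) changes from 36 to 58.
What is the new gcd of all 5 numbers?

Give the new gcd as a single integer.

Numbers: [54, 18, 58, 72, 36], gcd = 2
Change: index 4, 36 -> 58
gcd of the OTHER numbers (without index 4): gcd([54, 18, 58, 72]) = 2
New gcd = gcd(g_others, new_val) = gcd(2, 58) = 2

Answer: 2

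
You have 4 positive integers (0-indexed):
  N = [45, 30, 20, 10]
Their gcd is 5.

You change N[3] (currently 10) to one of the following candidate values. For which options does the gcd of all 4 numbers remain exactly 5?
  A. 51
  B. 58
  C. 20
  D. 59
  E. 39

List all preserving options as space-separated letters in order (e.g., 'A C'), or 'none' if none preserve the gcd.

Old gcd = 5; gcd of others (without N[3]) = 5
New gcd for candidate v: gcd(5, v). Preserves old gcd iff gcd(5, v) = 5.
  Option A: v=51, gcd(5,51)=1 -> changes
  Option B: v=58, gcd(5,58)=1 -> changes
  Option C: v=20, gcd(5,20)=5 -> preserves
  Option D: v=59, gcd(5,59)=1 -> changes
  Option E: v=39, gcd(5,39)=1 -> changes

Answer: C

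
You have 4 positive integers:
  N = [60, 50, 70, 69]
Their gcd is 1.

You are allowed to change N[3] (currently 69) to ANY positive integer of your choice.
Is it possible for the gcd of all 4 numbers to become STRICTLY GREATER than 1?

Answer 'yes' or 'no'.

Current gcd = 1
gcd of all OTHER numbers (without N[3]=69): gcd([60, 50, 70]) = 10
The new gcd after any change is gcd(10, new_value).
This can be at most 10.
Since 10 > old gcd 1, the gcd CAN increase (e.g., set N[3] = 10).

Answer: yes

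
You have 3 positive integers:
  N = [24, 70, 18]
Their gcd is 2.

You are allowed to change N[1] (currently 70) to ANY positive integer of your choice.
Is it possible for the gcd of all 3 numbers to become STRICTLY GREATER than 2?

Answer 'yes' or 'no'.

Answer: yes

Derivation:
Current gcd = 2
gcd of all OTHER numbers (without N[1]=70): gcd([24, 18]) = 6
The new gcd after any change is gcd(6, new_value).
This can be at most 6.
Since 6 > old gcd 2, the gcd CAN increase (e.g., set N[1] = 6).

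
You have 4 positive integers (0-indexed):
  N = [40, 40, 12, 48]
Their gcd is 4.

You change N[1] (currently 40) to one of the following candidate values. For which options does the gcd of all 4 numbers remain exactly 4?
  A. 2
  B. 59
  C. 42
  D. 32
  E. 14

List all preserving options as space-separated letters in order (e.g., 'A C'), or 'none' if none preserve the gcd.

Old gcd = 4; gcd of others (without N[1]) = 4
New gcd for candidate v: gcd(4, v). Preserves old gcd iff gcd(4, v) = 4.
  Option A: v=2, gcd(4,2)=2 -> changes
  Option B: v=59, gcd(4,59)=1 -> changes
  Option C: v=42, gcd(4,42)=2 -> changes
  Option D: v=32, gcd(4,32)=4 -> preserves
  Option E: v=14, gcd(4,14)=2 -> changes

Answer: D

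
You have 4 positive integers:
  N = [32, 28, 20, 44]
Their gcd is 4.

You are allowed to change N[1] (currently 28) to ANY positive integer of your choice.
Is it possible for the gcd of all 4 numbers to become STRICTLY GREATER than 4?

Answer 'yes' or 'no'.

Current gcd = 4
gcd of all OTHER numbers (without N[1]=28): gcd([32, 20, 44]) = 4
The new gcd after any change is gcd(4, new_value).
This can be at most 4.
Since 4 = old gcd 4, the gcd can only stay the same or decrease.

Answer: no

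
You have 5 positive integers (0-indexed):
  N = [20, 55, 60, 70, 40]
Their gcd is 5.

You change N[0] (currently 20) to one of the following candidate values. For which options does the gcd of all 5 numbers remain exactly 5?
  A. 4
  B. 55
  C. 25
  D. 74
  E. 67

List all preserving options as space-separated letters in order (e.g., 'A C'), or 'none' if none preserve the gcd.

Old gcd = 5; gcd of others (without N[0]) = 5
New gcd for candidate v: gcd(5, v). Preserves old gcd iff gcd(5, v) = 5.
  Option A: v=4, gcd(5,4)=1 -> changes
  Option B: v=55, gcd(5,55)=5 -> preserves
  Option C: v=25, gcd(5,25)=5 -> preserves
  Option D: v=74, gcd(5,74)=1 -> changes
  Option E: v=67, gcd(5,67)=1 -> changes

Answer: B C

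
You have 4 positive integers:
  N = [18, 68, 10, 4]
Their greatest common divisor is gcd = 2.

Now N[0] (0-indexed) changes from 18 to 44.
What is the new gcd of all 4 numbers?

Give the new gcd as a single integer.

Numbers: [18, 68, 10, 4], gcd = 2
Change: index 0, 18 -> 44
gcd of the OTHER numbers (without index 0): gcd([68, 10, 4]) = 2
New gcd = gcd(g_others, new_val) = gcd(2, 44) = 2

Answer: 2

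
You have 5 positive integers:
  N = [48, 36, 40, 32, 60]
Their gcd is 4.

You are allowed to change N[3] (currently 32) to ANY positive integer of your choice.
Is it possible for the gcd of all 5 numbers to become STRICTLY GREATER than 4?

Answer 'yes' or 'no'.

Current gcd = 4
gcd of all OTHER numbers (without N[3]=32): gcd([48, 36, 40, 60]) = 4
The new gcd after any change is gcd(4, new_value).
This can be at most 4.
Since 4 = old gcd 4, the gcd can only stay the same or decrease.

Answer: no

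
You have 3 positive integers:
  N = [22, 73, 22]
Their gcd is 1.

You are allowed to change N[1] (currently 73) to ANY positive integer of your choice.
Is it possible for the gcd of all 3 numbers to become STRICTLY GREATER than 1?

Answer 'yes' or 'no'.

Answer: yes

Derivation:
Current gcd = 1
gcd of all OTHER numbers (without N[1]=73): gcd([22, 22]) = 22
The new gcd after any change is gcd(22, new_value).
This can be at most 22.
Since 22 > old gcd 1, the gcd CAN increase (e.g., set N[1] = 22).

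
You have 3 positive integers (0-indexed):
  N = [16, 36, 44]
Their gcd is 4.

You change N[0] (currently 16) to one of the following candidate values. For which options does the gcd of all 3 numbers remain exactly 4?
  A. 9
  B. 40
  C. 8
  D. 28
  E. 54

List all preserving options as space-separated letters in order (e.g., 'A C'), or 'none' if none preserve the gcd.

Old gcd = 4; gcd of others (without N[0]) = 4
New gcd for candidate v: gcd(4, v). Preserves old gcd iff gcd(4, v) = 4.
  Option A: v=9, gcd(4,9)=1 -> changes
  Option B: v=40, gcd(4,40)=4 -> preserves
  Option C: v=8, gcd(4,8)=4 -> preserves
  Option D: v=28, gcd(4,28)=4 -> preserves
  Option E: v=54, gcd(4,54)=2 -> changes

Answer: B C D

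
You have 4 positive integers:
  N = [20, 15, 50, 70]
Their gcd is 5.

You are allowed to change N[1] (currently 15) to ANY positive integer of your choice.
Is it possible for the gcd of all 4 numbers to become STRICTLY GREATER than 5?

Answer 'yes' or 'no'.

Current gcd = 5
gcd of all OTHER numbers (without N[1]=15): gcd([20, 50, 70]) = 10
The new gcd after any change is gcd(10, new_value).
This can be at most 10.
Since 10 > old gcd 5, the gcd CAN increase (e.g., set N[1] = 10).

Answer: yes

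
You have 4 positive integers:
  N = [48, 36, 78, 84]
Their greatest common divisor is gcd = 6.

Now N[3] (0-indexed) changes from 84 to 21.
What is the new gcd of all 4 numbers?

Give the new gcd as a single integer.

Numbers: [48, 36, 78, 84], gcd = 6
Change: index 3, 84 -> 21
gcd of the OTHER numbers (without index 3): gcd([48, 36, 78]) = 6
New gcd = gcd(g_others, new_val) = gcd(6, 21) = 3

Answer: 3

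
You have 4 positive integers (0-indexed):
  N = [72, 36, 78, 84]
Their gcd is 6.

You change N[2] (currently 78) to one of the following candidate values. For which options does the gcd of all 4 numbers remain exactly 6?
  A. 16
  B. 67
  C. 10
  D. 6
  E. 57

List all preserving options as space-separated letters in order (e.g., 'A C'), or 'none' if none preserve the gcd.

Old gcd = 6; gcd of others (without N[2]) = 12
New gcd for candidate v: gcd(12, v). Preserves old gcd iff gcd(12, v) = 6.
  Option A: v=16, gcd(12,16)=4 -> changes
  Option B: v=67, gcd(12,67)=1 -> changes
  Option C: v=10, gcd(12,10)=2 -> changes
  Option D: v=6, gcd(12,6)=6 -> preserves
  Option E: v=57, gcd(12,57)=3 -> changes

Answer: D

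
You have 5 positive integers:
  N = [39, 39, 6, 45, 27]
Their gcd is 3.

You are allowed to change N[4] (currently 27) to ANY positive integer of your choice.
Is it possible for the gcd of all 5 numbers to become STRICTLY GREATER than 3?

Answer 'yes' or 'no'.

Current gcd = 3
gcd of all OTHER numbers (without N[4]=27): gcd([39, 39, 6, 45]) = 3
The new gcd after any change is gcd(3, new_value).
This can be at most 3.
Since 3 = old gcd 3, the gcd can only stay the same or decrease.

Answer: no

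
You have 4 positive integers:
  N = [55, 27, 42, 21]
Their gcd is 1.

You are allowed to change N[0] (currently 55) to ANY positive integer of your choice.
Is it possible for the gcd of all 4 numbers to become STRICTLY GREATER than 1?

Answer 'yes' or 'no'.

Answer: yes

Derivation:
Current gcd = 1
gcd of all OTHER numbers (without N[0]=55): gcd([27, 42, 21]) = 3
The new gcd after any change is gcd(3, new_value).
This can be at most 3.
Since 3 > old gcd 1, the gcd CAN increase (e.g., set N[0] = 3).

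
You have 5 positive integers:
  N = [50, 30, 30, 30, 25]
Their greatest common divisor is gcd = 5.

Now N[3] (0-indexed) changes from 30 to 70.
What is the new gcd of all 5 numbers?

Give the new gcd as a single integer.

Numbers: [50, 30, 30, 30, 25], gcd = 5
Change: index 3, 30 -> 70
gcd of the OTHER numbers (without index 3): gcd([50, 30, 30, 25]) = 5
New gcd = gcd(g_others, new_val) = gcd(5, 70) = 5

Answer: 5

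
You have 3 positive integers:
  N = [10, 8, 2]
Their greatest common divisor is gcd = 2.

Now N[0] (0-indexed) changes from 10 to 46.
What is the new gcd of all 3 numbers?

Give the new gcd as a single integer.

Numbers: [10, 8, 2], gcd = 2
Change: index 0, 10 -> 46
gcd of the OTHER numbers (without index 0): gcd([8, 2]) = 2
New gcd = gcd(g_others, new_val) = gcd(2, 46) = 2

Answer: 2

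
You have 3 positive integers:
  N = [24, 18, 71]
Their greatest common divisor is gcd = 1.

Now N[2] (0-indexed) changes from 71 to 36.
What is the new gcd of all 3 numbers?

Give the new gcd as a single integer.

Numbers: [24, 18, 71], gcd = 1
Change: index 2, 71 -> 36
gcd of the OTHER numbers (without index 2): gcd([24, 18]) = 6
New gcd = gcd(g_others, new_val) = gcd(6, 36) = 6

Answer: 6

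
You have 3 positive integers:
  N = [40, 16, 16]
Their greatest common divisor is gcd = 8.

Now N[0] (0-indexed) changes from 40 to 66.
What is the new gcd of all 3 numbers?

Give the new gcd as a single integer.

Answer: 2

Derivation:
Numbers: [40, 16, 16], gcd = 8
Change: index 0, 40 -> 66
gcd of the OTHER numbers (without index 0): gcd([16, 16]) = 16
New gcd = gcd(g_others, new_val) = gcd(16, 66) = 2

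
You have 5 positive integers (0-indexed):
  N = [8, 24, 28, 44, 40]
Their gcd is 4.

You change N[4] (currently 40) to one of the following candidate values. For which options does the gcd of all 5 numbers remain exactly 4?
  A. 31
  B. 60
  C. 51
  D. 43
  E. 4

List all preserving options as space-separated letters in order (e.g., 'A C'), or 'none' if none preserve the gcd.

Old gcd = 4; gcd of others (without N[4]) = 4
New gcd for candidate v: gcd(4, v). Preserves old gcd iff gcd(4, v) = 4.
  Option A: v=31, gcd(4,31)=1 -> changes
  Option B: v=60, gcd(4,60)=4 -> preserves
  Option C: v=51, gcd(4,51)=1 -> changes
  Option D: v=43, gcd(4,43)=1 -> changes
  Option E: v=4, gcd(4,4)=4 -> preserves

Answer: B E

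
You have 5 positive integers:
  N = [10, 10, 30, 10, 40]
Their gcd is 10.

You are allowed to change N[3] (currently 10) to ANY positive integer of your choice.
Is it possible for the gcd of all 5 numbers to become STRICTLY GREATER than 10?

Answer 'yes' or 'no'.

Current gcd = 10
gcd of all OTHER numbers (without N[3]=10): gcd([10, 10, 30, 40]) = 10
The new gcd after any change is gcd(10, new_value).
This can be at most 10.
Since 10 = old gcd 10, the gcd can only stay the same or decrease.

Answer: no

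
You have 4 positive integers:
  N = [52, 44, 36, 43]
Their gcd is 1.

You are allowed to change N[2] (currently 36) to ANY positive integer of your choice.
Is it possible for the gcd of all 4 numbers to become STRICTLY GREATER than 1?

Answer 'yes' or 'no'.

Answer: no

Derivation:
Current gcd = 1
gcd of all OTHER numbers (without N[2]=36): gcd([52, 44, 43]) = 1
The new gcd after any change is gcd(1, new_value).
This can be at most 1.
Since 1 = old gcd 1, the gcd can only stay the same or decrease.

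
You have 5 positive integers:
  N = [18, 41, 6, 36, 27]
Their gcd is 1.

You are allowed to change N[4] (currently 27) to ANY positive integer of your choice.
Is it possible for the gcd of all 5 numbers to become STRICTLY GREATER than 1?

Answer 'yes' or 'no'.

Answer: no

Derivation:
Current gcd = 1
gcd of all OTHER numbers (without N[4]=27): gcd([18, 41, 6, 36]) = 1
The new gcd after any change is gcd(1, new_value).
This can be at most 1.
Since 1 = old gcd 1, the gcd can only stay the same or decrease.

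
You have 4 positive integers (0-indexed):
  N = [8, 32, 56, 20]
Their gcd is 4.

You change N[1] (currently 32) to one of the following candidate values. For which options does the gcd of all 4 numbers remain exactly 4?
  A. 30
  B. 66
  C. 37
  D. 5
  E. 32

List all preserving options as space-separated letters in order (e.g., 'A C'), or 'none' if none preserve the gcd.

Answer: E

Derivation:
Old gcd = 4; gcd of others (without N[1]) = 4
New gcd for candidate v: gcd(4, v). Preserves old gcd iff gcd(4, v) = 4.
  Option A: v=30, gcd(4,30)=2 -> changes
  Option B: v=66, gcd(4,66)=2 -> changes
  Option C: v=37, gcd(4,37)=1 -> changes
  Option D: v=5, gcd(4,5)=1 -> changes
  Option E: v=32, gcd(4,32)=4 -> preserves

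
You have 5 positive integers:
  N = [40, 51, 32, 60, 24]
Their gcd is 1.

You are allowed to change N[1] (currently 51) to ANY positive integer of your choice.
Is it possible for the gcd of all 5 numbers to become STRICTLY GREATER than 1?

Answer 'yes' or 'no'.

Answer: yes

Derivation:
Current gcd = 1
gcd of all OTHER numbers (without N[1]=51): gcd([40, 32, 60, 24]) = 4
The new gcd after any change is gcd(4, new_value).
This can be at most 4.
Since 4 > old gcd 1, the gcd CAN increase (e.g., set N[1] = 4).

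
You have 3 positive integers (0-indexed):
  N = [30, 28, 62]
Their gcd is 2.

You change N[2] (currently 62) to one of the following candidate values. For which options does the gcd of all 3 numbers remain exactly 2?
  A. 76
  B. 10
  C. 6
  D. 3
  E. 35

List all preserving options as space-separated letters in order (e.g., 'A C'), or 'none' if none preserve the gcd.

Old gcd = 2; gcd of others (without N[2]) = 2
New gcd for candidate v: gcd(2, v). Preserves old gcd iff gcd(2, v) = 2.
  Option A: v=76, gcd(2,76)=2 -> preserves
  Option B: v=10, gcd(2,10)=2 -> preserves
  Option C: v=6, gcd(2,6)=2 -> preserves
  Option D: v=3, gcd(2,3)=1 -> changes
  Option E: v=35, gcd(2,35)=1 -> changes

Answer: A B C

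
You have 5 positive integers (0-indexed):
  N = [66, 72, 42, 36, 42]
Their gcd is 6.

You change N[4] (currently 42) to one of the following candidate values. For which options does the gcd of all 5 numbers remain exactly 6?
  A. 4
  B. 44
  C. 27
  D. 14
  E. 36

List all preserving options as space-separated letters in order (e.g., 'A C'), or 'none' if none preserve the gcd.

Old gcd = 6; gcd of others (without N[4]) = 6
New gcd for candidate v: gcd(6, v). Preserves old gcd iff gcd(6, v) = 6.
  Option A: v=4, gcd(6,4)=2 -> changes
  Option B: v=44, gcd(6,44)=2 -> changes
  Option C: v=27, gcd(6,27)=3 -> changes
  Option D: v=14, gcd(6,14)=2 -> changes
  Option E: v=36, gcd(6,36)=6 -> preserves

Answer: E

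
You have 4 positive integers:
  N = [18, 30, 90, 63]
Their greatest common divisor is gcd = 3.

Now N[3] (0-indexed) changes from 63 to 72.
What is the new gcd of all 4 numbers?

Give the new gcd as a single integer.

Numbers: [18, 30, 90, 63], gcd = 3
Change: index 3, 63 -> 72
gcd of the OTHER numbers (without index 3): gcd([18, 30, 90]) = 6
New gcd = gcd(g_others, new_val) = gcd(6, 72) = 6

Answer: 6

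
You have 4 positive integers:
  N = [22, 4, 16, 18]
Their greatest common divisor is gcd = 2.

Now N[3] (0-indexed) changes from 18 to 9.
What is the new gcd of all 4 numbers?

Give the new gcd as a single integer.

Numbers: [22, 4, 16, 18], gcd = 2
Change: index 3, 18 -> 9
gcd of the OTHER numbers (without index 3): gcd([22, 4, 16]) = 2
New gcd = gcd(g_others, new_val) = gcd(2, 9) = 1

Answer: 1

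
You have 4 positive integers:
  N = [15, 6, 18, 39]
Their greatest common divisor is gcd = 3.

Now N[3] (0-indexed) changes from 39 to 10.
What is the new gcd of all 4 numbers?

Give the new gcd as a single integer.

Answer: 1

Derivation:
Numbers: [15, 6, 18, 39], gcd = 3
Change: index 3, 39 -> 10
gcd of the OTHER numbers (without index 3): gcd([15, 6, 18]) = 3
New gcd = gcd(g_others, new_val) = gcd(3, 10) = 1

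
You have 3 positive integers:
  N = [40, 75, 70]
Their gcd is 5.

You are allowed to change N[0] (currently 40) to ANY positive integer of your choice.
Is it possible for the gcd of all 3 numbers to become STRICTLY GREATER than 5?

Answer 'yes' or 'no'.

Current gcd = 5
gcd of all OTHER numbers (without N[0]=40): gcd([75, 70]) = 5
The new gcd after any change is gcd(5, new_value).
This can be at most 5.
Since 5 = old gcd 5, the gcd can only stay the same or decrease.

Answer: no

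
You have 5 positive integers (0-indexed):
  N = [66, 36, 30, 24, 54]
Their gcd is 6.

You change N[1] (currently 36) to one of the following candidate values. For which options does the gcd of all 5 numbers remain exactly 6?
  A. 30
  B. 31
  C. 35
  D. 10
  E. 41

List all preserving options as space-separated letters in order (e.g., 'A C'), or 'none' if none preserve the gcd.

Old gcd = 6; gcd of others (without N[1]) = 6
New gcd for candidate v: gcd(6, v). Preserves old gcd iff gcd(6, v) = 6.
  Option A: v=30, gcd(6,30)=6 -> preserves
  Option B: v=31, gcd(6,31)=1 -> changes
  Option C: v=35, gcd(6,35)=1 -> changes
  Option D: v=10, gcd(6,10)=2 -> changes
  Option E: v=41, gcd(6,41)=1 -> changes

Answer: A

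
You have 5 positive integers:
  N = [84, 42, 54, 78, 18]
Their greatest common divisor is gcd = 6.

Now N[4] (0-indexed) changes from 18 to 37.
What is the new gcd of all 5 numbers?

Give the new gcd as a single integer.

Answer: 1

Derivation:
Numbers: [84, 42, 54, 78, 18], gcd = 6
Change: index 4, 18 -> 37
gcd of the OTHER numbers (without index 4): gcd([84, 42, 54, 78]) = 6
New gcd = gcd(g_others, new_val) = gcd(6, 37) = 1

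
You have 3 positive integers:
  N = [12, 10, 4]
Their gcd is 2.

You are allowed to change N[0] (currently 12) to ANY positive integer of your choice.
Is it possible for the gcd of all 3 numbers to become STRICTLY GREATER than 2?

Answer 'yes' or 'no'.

Current gcd = 2
gcd of all OTHER numbers (without N[0]=12): gcd([10, 4]) = 2
The new gcd after any change is gcd(2, new_value).
This can be at most 2.
Since 2 = old gcd 2, the gcd can only stay the same or decrease.

Answer: no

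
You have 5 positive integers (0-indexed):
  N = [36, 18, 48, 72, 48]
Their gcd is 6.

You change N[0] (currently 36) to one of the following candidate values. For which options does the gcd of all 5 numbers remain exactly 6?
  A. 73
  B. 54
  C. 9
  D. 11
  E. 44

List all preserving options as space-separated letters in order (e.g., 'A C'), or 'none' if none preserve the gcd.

Answer: B

Derivation:
Old gcd = 6; gcd of others (without N[0]) = 6
New gcd for candidate v: gcd(6, v). Preserves old gcd iff gcd(6, v) = 6.
  Option A: v=73, gcd(6,73)=1 -> changes
  Option B: v=54, gcd(6,54)=6 -> preserves
  Option C: v=9, gcd(6,9)=3 -> changes
  Option D: v=11, gcd(6,11)=1 -> changes
  Option E: v=44, gcd(6,44)=2 -> changes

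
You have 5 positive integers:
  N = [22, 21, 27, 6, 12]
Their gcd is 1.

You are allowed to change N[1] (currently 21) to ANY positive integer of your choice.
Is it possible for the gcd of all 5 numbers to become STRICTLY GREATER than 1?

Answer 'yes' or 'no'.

Current gcd = 1
gcd of all OTHER numbers (without N[1]=21): gcd([22, 27, 6, 12]) = 1
The new gcd after any change is gcd(1, new_value).
This can be at most 1.
Since 1 = old gcd 1, the gcd can only stay the same or decrease.

Answer: no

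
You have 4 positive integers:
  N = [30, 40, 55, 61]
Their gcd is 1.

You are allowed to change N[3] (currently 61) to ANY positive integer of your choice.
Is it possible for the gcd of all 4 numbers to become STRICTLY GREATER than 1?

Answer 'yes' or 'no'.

Answer: yes

Derivation:
Current gcd = 1
gcd of all OTHER numbers (without N[3]=61): gcd([30, 40, 55]) = 5
The new gcd after any change is gcd(5, new_value).
This can be at most 5.
Since 5 > old gcd 1, the gcd CAN increase (e.g., set N[3] = 5).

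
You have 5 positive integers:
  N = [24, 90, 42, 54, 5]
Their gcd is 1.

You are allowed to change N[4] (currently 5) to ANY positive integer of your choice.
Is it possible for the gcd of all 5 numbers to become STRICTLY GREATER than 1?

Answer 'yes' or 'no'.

Answer: yes

Derivation:
Current gcd = 1
gcd of all OTHER numbers (without N[4]=5): gcd([24, 90, 42, 54]) = 6
The new gcd after any change is gcd(6, new_value).
This can be at most 6.
Since 6 > old gcd 1, the gcd CAN increase (e.g., set N[4] = 6).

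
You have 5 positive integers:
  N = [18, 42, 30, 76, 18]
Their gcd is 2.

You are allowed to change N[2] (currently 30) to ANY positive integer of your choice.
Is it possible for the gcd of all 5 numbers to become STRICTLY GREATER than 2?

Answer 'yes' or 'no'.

Current gcd = 2
gcd of all OTHER numbers (without N[2]=30): gcd([18, 42, 76, 18]) = 2
The new gcd after any change is gcd(2, new_value).
This can be at most 2.
Since 2 = old gcd 2, the gcd can only stay the same or decrease.

Answer: no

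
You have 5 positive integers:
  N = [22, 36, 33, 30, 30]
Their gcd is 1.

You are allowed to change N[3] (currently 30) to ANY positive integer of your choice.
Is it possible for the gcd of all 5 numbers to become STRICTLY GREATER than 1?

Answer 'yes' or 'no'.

Current gcd = 1
gcd of all OTHER numbers (without N[3]=30): gcd([22, 36, 33, 30]) = 1
The new gcd after any change is gcd(1, new_value).
This can be at most 1.
Since 1 = old gcd 1, the gcd can only stay the same or decrease.

Answer: no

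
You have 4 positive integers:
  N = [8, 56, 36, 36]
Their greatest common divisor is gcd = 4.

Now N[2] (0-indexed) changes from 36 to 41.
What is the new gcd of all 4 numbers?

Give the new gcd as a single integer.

Answer: 1

Derivation:
Numbers: [8, 56, 36, 36], gcd = 4
Change: index 2, 36 -> 41
gcd of the OTHER numbers (without index 2): gcd([8, 56, 36]) = 4
New gcd = gcd(g_others, new_val) = gcd(4, 41) = 1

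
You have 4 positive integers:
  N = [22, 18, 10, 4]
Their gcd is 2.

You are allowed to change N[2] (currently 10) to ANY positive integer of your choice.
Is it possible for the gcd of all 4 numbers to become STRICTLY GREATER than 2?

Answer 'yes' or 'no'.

Answer: no

Derivation:
Current gcd = 2
gcd of all OTHER numbers (without N[2]=10): gcd([22, 18, 4]) = 2
The new gcd after any change is gcd(2, new_value).
This can be at most 2.
Since 2 = old gcd 2, the gcd can only stay the same or decrease.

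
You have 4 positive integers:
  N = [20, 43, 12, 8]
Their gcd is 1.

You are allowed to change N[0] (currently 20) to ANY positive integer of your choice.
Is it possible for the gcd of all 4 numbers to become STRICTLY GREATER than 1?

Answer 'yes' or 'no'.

Answer: no

Derivation:
Current gcd = 1
gcd of all OTHER numbers (without N[0]=20): gcd([43, 12, 8]) = 1
The new gcd after any change is gcd(1, new_value).
This can be at most 1.
Since 1 = old gcd 1, the gcd can only stay the same or decrease.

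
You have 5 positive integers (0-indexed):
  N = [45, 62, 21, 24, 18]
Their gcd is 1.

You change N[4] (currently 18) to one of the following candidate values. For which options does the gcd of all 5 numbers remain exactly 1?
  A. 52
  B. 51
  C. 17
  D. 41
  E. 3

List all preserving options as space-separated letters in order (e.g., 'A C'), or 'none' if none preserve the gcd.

Old gcd = 1; gcd of others (without N[4]) = 1
New gcd for candidate v: gcd(1, v). Preserves old gcd iff gcd(1, v) = 1.
  Option A: v=52, gcd(1,52)=1 -> preserves
  Option B: v=51, gcd(1,51)=1 -> preserves
  Option C: v=17, gcd(1,17)=1 -> preserves
  Option D: v=41, gcd(1,41)=1 -> preserves
  Option E: v=3, gcd(1,3)=1 -> preserves

Answer: A B C D E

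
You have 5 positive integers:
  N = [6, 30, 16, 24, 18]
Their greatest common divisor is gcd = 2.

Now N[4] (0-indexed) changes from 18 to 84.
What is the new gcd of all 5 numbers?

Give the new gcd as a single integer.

Numbers: [6, 30, 16, 24, 18], gcd = 2
Change: index 4, 18 -> 84
gcd of the OTHER numbers (without index 4): gcd([6, 30, 16, 24]) = 2
New gcd = gcd(g_others, new_val) = gcd(2, 84) = 2

Answer: 2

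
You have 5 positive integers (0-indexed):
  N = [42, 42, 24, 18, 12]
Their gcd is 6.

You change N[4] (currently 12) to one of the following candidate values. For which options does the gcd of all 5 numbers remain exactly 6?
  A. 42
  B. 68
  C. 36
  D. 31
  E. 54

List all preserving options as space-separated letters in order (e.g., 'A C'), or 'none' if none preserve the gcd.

Old gcd = 6; gcd of others (without N[4]) = 6
New gcd for candidate v: gcd(6, v). Preserves old gcd iff gcd(6, v) = 6.
  Option A: v=42, gcd(6,42)=6 -> preserves
  Option B: v=68, gcd(6,68)=2 -> changes
  Option C: v=36, gcd(6,36)=6 -> preserves
  Option D: v=31, gcd(6,31)=1 -> changes
  Option E: v=54, gcd(6,54)=6 -> preserves

Answer: A C E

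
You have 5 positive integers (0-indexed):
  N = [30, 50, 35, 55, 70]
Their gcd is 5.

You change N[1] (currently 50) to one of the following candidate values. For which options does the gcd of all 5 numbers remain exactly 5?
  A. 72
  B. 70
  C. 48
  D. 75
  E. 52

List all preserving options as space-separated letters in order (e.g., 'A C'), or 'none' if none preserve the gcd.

Answer: B D

Derivation:
Old gcd = 5; gcd of others (without N[1]) = 5
New gcd for candidate v: gcd(5, v). Preserves old gcd iff gcd(5, v) = 5.
  Option A: v=72, gcd(5,72)=1 -> changes
  Option B: v=70, gcd(5,70)=5 -> preserves
  Option C: v=48, gcd(5,48)=1 -> changes
  Option D: v=75, gcd(5,75)=5 -> preserves
  Option E: v=52, gcd(5,52)=1 -> changes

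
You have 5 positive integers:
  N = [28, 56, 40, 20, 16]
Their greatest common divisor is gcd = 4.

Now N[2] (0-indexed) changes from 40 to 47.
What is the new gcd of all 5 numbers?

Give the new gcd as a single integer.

Numbers: [28, 56, 40, 20, 16], gcd = 4
Change: index 2, 40 -> 47
gcd of the OTHER numbers (without index 2): gcd([28, 56, 20, 16]) = 4
New gcd = gcd(g_others, new_val) = gcd(4, 47) = 1

Answer: 1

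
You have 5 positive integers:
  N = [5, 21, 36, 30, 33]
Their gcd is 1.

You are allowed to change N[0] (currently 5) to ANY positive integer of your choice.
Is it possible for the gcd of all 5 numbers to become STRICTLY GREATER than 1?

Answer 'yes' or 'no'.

Current gcd = 1
gcd of all OTHER numbers (without N[0]=5): gcd([21, 36, 30, 33]) = 3
The new gcd after any change is gcd(3, new_value).
This can be at most 3.
Since 3 > old gcd 1, the gcd CAN increase (e.g., set N[0] = 3).

Answer: yes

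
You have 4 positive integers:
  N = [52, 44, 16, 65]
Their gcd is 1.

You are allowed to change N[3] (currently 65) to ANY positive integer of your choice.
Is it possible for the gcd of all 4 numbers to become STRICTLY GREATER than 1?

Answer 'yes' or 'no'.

Answer: yes

Derivation:
Current gcd = 1
gcd of all OTHER numbers (without N[3]=65): gcd([52, 44, 16]) = 4
The new gcd after any change is gcd(4, new_value).
This can be at most 4.
Since 4 > old gcd 1, the gcd CAN increase (e.g., set N[3] = 4).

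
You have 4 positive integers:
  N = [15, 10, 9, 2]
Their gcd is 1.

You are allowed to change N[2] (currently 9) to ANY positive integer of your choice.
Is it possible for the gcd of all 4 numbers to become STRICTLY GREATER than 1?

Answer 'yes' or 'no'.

Answer: no

Derivation:
Current gcd = 1
gcd of all OTHER numbers (without N[2]=9): gcd([15, 10, 2]) = 1
The new gcd after any change is gcd(1, new_value).
This can be at most 1.
Since 1 = old gcd 1, the gcd can only stay the same or decrease.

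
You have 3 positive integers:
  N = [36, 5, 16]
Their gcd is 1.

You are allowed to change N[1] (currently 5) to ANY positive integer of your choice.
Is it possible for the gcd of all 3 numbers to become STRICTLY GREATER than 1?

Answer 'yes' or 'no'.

Answer: yes

Derivation:
Current gcd = 1
gcd of all OTHER numbers (without N[1]=5): gcd([36, 16]) = 4
The new gcd after any change is gcd(4, new_value).
This can be at most 4.
Since 4 > old gcd 1, the gcd CAN increase (e.g., set N[1] = 4).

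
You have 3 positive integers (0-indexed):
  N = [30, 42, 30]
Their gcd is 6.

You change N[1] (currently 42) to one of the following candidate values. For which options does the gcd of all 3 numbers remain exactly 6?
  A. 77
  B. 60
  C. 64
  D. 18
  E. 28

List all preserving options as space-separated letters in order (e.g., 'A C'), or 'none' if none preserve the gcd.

Old gcd = 6; gcd of others (without N[1]) = 30
New gcd for candidate v: gcd(30, v). Preserves old gcd iff gcd(30, v) = 6.
  Option A: v=77, gcd(30,77)=1 -> changes
  Option B: v=60, gcd(30,60)=30 -> changes
  Option C: v=64, gcd(30,64)=2 -> changes
  Option D: v=18, gcd(30,18)=6 -> preserves
  Option E: v=28, gcd(30,28)=2 -> changes

Answer: D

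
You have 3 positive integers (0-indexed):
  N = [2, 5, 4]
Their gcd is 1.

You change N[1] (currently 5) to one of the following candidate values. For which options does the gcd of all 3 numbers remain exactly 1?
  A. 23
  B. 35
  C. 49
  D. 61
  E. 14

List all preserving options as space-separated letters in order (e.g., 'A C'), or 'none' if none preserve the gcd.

Old gcd = 1; gcd of others (without N[1]) = 2
New gcd for candidate v: gcd(2, v). Preserves old gcd iff gcd(2, v) = 1.
  Option A: v=23, gcd(2,23)=1 -> preserves
  Option B: v=35, gcd(2,35)=1 -> preserves
  Option C: v=49, gcd(2,49)=1 -> preserves
  Option D: v=61, gcd(2,61)=1 -> preserves
  Option E: v=14, gcd(2,14)=2 -> changes

Answer: A B C D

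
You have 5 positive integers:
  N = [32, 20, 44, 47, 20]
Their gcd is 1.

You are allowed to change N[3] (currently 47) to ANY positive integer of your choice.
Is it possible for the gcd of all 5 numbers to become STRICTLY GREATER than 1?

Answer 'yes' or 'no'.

Answer: yes

Derivation:
Current gcd = 1
gcd of all OTHER numbers (without N[3]=47): gcd([32, 20, 44, 20]) = 4
The new gcd after any change is gcd(4, new_value).
This can be at most 4.
Since 4 > old gcd 1, the gcd CAN increase (e.g., set N[3] = 4).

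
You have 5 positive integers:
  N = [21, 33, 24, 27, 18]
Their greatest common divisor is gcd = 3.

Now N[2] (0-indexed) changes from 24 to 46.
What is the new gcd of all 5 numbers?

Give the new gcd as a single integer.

Answer: 1

Derivation:
Numbers: [21, 33, 24, 27, 18], gcd = 3
Change: index 2, 24 -> 46
gcd of the OTHER numbers (without index 2): gcd([21, 33, 27, 18]) = 3
New gcd = gcd(g_others, new_val) = gcd(3, 46) = 1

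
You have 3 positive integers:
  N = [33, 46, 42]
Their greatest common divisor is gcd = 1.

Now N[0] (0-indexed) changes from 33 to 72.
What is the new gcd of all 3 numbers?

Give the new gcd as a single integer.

Numbers: [33, 46, 42], gcd = 1
Change: index 0, 33 -> 72
gcd of the OTHER numbers (without index 0): gcd([46, 42]) = 2
New gcd = gcd(g_others, new_val) = gcd(2, 72) = 2

Answer: 2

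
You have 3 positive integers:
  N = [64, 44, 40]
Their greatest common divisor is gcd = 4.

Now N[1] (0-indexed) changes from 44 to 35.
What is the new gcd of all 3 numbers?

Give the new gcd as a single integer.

Answer: 1

Derivation:
Numbers: [64, 44, 40], gcd = 4
Change: index 1, 44 -> 35
gcd of the OTHER numbers (without index 1): gcd([64, 40]) = 8
New gcd = gcd(g_others, new_val) = gcd(8, 35) = 1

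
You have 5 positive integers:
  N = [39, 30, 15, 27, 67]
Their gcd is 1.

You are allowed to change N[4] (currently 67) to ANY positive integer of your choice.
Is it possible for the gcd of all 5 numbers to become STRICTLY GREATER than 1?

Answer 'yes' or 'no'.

Answer: yes

Derivation:
Current gcd = 1
gcd of all OTHER numbers (without N[4]=67): gcd([39, 30, 15, 27]) = 3
The new gcd after any change is gcd(3, new_value).
This can be at most 3.
Since 3 > old gcd 1, the gcd CAN increase (e.g., set N[4] = 3).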